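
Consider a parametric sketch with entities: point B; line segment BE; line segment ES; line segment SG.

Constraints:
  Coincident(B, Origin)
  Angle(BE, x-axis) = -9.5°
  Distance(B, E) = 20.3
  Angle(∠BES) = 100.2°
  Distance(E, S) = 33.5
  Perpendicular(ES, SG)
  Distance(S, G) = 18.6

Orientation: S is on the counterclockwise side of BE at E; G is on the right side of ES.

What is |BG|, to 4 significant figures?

53.52

B is at the origin; BE runs at -9.5° with length 20.3, so E = 20.3·(cos -9.5°, sin -9.5°) = (20.02, -3.350). ∠BES = 100.2°, so ES runs at -9.5° + (180° − 100.2°) = 70.30° from the x-axis; with |ES| = 33.5, S = E + 33.5·(cos 70.30°, sin 70.30°) = (31.31, 28.19). ES is perpendicular to SG; with |SG| = 18.6 on the right of ES, G = S + 18.6·(0.9415, -0.3371) = (48.83, 21.92). Then |BG| = |G − B| = 53.52.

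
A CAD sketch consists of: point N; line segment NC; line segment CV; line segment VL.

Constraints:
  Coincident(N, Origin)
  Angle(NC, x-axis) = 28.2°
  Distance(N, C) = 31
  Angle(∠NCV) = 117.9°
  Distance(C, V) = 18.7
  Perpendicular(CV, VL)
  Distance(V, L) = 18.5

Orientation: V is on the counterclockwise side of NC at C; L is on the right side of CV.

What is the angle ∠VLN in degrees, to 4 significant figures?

35.89°

N is at the origin; NC runs at 28.2° with length 31.0, so C = 31.0·(cos 28.2°, sin 28.2°) = (27.32, 14.65). ∠NCV = 117.9°, so CV runs at 28.2° + (180° − 117.9°) = 90.30° from the x-axis; with |CV| = 18.7, V = C + 18.7·(cos 90.30°, sin 90.30°) = (27.22, 33.35). CV ⟂ VL; with |VL| = 18.5 on the right of CV, L = V + 18.5·(1.000, 0.005236) = (45.72, 33.45). Then cos ∠VLN = LV·LN / (|LV||LN|), giving 35.89°.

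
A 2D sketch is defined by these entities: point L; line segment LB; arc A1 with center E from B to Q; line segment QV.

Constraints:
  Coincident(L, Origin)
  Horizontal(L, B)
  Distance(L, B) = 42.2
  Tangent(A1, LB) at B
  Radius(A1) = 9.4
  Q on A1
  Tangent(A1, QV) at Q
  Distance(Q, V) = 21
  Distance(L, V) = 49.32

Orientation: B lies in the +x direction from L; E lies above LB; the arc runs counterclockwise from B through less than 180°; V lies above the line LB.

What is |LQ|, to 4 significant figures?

52.01

Checks: |EQ| = 9.400 ✓; ∠(EQ, QV) = 90.00° ✓; |QV| = 21.00 ✓; |LV| = 49.32 ✓.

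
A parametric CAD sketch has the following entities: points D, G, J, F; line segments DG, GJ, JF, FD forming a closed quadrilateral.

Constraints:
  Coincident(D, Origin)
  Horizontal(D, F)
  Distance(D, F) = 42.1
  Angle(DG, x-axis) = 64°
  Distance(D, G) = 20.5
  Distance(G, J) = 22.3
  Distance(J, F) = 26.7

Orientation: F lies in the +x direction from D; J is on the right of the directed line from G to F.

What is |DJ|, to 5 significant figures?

15.822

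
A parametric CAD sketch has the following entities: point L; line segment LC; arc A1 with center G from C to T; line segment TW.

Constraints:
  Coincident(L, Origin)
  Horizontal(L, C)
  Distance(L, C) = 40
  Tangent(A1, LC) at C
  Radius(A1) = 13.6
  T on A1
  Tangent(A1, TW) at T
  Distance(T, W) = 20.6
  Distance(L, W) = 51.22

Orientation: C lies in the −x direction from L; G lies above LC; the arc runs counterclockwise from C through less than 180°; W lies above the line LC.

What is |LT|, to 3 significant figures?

33.0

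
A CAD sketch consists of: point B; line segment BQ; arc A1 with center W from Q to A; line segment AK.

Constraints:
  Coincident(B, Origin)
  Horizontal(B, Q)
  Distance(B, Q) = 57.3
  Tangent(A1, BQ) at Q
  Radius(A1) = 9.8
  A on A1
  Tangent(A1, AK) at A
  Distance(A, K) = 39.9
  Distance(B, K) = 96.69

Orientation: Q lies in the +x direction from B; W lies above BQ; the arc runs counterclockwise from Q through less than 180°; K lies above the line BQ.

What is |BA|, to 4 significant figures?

64.88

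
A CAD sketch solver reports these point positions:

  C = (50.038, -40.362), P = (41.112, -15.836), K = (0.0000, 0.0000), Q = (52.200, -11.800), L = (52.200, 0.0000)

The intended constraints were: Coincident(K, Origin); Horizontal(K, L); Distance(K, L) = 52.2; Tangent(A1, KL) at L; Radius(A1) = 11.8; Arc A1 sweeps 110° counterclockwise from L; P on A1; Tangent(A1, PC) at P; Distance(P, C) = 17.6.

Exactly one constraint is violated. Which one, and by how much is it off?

Distance(P, C) = 17.6 — off by 8.50.

K = (0.00, 0.00) ✓; K.y = 0.00, L.y = 0.00 ✓; |KL| = 52.20 ✓; ∠(QL, LK) = 90.00° ✓; |QL| = 11.80 ✓; bearing(Q→P) − bearing(Q→L) = 110.0° ✓; |QP| = 11.80 ✓; ∠(QP, PC) = 90.00° ✓; |PC| = 26.10 ✗.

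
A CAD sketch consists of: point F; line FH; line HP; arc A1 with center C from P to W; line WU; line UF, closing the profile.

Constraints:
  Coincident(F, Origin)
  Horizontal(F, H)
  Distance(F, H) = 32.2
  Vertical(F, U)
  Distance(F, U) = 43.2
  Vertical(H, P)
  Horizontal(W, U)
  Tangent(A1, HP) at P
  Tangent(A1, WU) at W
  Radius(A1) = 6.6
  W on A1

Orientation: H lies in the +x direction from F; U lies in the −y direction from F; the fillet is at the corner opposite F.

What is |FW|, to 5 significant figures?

50.216

The virtual corner opposite F is at (32.200, -43.200). A1 meets HP tangentially, so CP is at right angles to HP and tangency of A1 to WU means the radius CW is perpendicular to WU, with radius 6.6, so the center C sits 6.6 in from both sides at C = (25.600, -36.600). That places the tangent points at P = (32.200, -36.600) on HP and W = (25.600, -43.200) on WU. Then |FW| = |W − F| = 50.216.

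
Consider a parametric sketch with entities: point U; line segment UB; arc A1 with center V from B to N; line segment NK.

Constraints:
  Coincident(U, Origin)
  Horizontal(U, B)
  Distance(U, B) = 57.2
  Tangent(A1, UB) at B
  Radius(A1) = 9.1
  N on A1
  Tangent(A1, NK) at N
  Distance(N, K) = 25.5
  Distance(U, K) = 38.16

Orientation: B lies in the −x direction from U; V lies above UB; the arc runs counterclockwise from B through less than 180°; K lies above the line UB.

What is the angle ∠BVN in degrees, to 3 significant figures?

43.6°

Checks: |VN| = 9.100 ✓; ∠(VN, NK) = 90.00° ✓; |NK| = 25.50 ✓; |UK| = 38.16 ✓.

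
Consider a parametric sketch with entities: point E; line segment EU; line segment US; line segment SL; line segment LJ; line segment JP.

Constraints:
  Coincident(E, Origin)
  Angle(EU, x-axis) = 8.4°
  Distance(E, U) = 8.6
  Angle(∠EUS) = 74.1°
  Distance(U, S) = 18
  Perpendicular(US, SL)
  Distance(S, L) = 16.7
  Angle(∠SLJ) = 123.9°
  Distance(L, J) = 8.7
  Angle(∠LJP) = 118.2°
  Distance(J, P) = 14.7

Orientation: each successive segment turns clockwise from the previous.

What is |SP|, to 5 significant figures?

24.977

∠SLJ = 123.9° gives LJ at 116.40° from the x-axis; with |LJ| = 8.7, J = (-14.267, -6.6172). ∠LJP = 118.2° gives JP at 54.600° from the x-axis; with |JP| = 14.7, P = (-5.7518, 5.3652). Then |SP| = |P − S| = 24.977.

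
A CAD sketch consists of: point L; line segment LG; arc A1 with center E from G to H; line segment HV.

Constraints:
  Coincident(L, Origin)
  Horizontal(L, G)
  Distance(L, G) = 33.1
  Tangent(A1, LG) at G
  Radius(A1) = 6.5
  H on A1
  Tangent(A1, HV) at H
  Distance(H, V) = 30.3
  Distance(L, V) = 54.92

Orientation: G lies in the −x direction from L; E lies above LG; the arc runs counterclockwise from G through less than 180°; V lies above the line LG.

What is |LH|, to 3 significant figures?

28.9

L is at the origin; L and G share the same y with |LG| = 33.1 and G on the −x side, so G = (-33.1, 0.00). A1 meets LG tangentially, so EG is at right angles to LG, so E = G + (0, 6.5) = (-33.1, 6.50). Since EH ⟂ HV (tangency), |EV| = √(6.5² + 30.3²) = 31.0 regardless of where H sits on A1. So V lies on both circle(L, 54.92) and circle(E, 31.0); the above-LG intersection is V = (-41.1, 36.4). H is the foot of the tangent from V: H = (-27.3, 9.46).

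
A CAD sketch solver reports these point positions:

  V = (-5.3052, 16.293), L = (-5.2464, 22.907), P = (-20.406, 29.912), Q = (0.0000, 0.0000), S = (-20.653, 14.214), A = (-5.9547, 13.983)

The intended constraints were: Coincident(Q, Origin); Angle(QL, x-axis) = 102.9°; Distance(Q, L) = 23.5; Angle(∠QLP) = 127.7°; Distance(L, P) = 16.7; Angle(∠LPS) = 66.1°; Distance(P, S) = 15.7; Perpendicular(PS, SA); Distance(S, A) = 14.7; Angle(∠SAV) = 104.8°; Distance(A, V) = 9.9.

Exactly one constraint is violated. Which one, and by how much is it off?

Distance(A, V) = 9.9 — off by 7.50.

Q = (0.00, 0.00) ✓; QL at 102.9° ✓; |QL| = 23.50 ✓; ∠QLP = 127.7° ✓; |LP| = 16.70 ✓; ∠LPS = 66.10° ✓; |PS| = 15.70 ✓; ∠(PS, SA) = 90.00° ✓; |SA| = 14.70 ✓; ∠SAV = 104.8° ✓; |AV| = 2.400 ✗.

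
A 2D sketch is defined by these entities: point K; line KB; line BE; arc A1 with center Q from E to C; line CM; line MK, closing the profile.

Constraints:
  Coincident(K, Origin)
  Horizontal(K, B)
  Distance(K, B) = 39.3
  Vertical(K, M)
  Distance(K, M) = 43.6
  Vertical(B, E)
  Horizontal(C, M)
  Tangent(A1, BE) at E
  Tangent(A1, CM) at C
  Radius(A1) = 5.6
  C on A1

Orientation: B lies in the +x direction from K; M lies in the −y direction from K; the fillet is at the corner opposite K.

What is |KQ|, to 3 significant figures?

50.8

K is at the origin; KB is horizontal with |KB| = 39.3 and B on the +x side, so B = (39.3, 0.00). KM is vertical with |KM| = 43.6 and M on the −y side, so M = (0.00, -43.6). The virtual corner opposite K is at (39.3, -43.6). The tangent condition forces QE to be normal to BE and tangency of A1 to CM means the radius QC is perpendicular to CM, with radius 5.6, so the center Q sits 5.6 in from both sides at Q = (33.7, -38.0). Then |KQ| = |Q − K| = 50.8.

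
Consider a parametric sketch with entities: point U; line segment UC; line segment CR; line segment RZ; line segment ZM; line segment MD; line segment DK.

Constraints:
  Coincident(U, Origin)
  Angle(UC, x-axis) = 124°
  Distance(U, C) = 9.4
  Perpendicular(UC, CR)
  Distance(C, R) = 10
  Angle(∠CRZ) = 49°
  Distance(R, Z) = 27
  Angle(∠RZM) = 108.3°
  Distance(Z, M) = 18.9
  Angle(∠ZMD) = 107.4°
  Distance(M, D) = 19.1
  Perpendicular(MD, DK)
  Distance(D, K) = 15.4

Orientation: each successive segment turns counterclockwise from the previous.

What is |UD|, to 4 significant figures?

27.96

U is at the origin; UC runs at 124.0° with length 9.4, so C = (-5.256, 7.793). The perpendicularity gives CR at right angles to UC, so CR runs at -146.0°; with |CR| = 10.0, R = (-13.55, 2.201). ∠CRZ = 49.0° gives RZ at -15.00° from the x-axis; with |RZ| = 27.0, Z = (12.53, -4.787). ∠RZM = 108.3° gives ZM at 56.70° from the x-axis; with |ZM| = 18.9, M = (22.91, 11.01). ∠ZMD = 107.4° gives MD at 129.3° from the x-axis; with |MD| = 19.1, D = (10.81, 25.79). Then |UD| = |D − U| = 27.96.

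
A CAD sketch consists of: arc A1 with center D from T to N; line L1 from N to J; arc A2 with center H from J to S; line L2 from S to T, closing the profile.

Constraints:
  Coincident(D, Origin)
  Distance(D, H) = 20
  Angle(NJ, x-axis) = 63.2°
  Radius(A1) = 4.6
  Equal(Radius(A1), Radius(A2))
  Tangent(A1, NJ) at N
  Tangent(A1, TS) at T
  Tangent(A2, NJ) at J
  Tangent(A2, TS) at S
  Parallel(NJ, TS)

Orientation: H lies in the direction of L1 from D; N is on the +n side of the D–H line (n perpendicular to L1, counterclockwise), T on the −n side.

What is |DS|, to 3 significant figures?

20.5

The slot axis is L1's direction at 63.2°, so u = (cos 63.2°, sin 63.2°) = (0.451, 0.893) and n = (−sin 63.2°, cos 63.2°) = (-0.893, 0.451). D is at the origin and H lies 20.0 along u from D, so H = 20.0·u = (9.02, 17.9). Tangency of A1 to both parallel lines with radius 4.6 puts N and T at D ± 4.6·n: N = (-4.11, 2.07), T = (4.11, -2.07). Equal radii place J and S the same way about H: J = H + 4.6·n = (4.91, 19.9), S = H − 4.6·n = (13.1, 15.8). Then |DS| = |S − D| = 20.5.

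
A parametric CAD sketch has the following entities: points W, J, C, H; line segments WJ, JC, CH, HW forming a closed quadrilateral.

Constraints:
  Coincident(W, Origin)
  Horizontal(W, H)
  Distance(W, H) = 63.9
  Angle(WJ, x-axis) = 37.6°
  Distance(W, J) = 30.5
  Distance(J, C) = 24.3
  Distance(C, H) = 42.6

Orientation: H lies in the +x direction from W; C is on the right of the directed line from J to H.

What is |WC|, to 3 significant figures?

22.4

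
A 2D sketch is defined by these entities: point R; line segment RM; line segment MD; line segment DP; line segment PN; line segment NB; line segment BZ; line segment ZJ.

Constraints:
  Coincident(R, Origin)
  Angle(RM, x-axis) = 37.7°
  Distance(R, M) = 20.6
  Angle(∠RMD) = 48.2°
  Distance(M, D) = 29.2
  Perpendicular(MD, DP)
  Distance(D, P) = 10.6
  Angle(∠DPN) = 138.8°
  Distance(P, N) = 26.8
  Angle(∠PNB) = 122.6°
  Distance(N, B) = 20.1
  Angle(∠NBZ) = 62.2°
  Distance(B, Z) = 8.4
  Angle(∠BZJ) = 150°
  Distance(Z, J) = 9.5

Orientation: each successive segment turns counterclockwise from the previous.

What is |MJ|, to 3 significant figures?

18.0

∠NBZ = 62.2° gives BZ at 116° from the x-axis; with |BZ| = 8.4, Z = (15.8, -8.66). ∠BZJ = 150.0° gives ZJ at 146° from the x-axis; with |ZJ| = 9.5, J = (7.89, -3.33). Then |MJ| = |J − M| = 18.0.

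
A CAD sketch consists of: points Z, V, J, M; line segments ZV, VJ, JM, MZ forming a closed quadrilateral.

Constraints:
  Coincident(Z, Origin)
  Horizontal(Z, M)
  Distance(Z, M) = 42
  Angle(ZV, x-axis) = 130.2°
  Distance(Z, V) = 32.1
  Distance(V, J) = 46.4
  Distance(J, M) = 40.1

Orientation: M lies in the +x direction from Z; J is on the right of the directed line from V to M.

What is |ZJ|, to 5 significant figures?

15.094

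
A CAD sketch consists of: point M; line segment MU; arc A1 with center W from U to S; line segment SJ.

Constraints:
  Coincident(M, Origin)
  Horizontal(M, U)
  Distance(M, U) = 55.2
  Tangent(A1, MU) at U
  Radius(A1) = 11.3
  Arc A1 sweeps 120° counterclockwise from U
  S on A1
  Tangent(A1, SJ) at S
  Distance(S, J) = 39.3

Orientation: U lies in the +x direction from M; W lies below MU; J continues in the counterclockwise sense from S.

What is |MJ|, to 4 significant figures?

82.66

M is at the origin; M and U share the same y with |MU| = 55.2 and U on the +x side, so U = (55.20, 0.000). Since A1 is tangent to MU there, WU ⟂ MU, so W = U + (0, -11.3) = (55.20, -11.30). On A1, U sits at bearing 90° from W; a 120° counterclockwise sweep puts S at bearing 210°, so S = W + 11.3·(cos 210°, sin 210°) = (45.41, -16.95). The tangent condition forces WS to be normal to SJ, so SJ runs along (−sin 210°, cos 210°); with |SJ| = 39.3, J = (65.06, -50.98). Then |MJ| = |J − M| = 82.66.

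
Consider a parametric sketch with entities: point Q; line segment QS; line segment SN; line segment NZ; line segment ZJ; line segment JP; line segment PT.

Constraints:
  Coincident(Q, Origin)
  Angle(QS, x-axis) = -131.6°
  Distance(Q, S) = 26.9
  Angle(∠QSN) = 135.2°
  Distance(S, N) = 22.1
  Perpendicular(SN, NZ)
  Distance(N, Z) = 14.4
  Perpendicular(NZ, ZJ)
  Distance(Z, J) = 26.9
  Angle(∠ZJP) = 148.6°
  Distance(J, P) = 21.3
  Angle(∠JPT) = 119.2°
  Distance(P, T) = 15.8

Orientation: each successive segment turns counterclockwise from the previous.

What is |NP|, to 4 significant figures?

45.20

Q is at the origin; QS runs at -131.6° with length 26.9, so S = (-17.86, -20.12). ∠QSN = 135.2° gives SN at -86.80° from the x-axis; with |SN| = 22.1, N = (-16.63, -42.18). SN ⟂ NZ, so NZ runs at 3.200°; with |NZ| = 14.4, Z = (-2.248, -41.38). The perpendicularity gives ZJ at right angles to NZ, so ZJ runs at 93.20°; with |ZJ| = 26.9, J = (-3.750, -14.52). ∠ZJP = 148.6° gives JP at 124.6° from the x-axis; with |JP| = 21.3, P = (-15.85, 3.013). Then |NP| = |P − N| = 45.20.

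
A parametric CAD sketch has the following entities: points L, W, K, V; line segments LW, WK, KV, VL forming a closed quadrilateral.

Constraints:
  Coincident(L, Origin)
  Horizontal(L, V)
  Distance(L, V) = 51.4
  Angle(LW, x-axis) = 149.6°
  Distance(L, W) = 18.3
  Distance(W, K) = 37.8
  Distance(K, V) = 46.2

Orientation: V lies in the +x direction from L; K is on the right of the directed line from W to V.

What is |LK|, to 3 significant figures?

21.2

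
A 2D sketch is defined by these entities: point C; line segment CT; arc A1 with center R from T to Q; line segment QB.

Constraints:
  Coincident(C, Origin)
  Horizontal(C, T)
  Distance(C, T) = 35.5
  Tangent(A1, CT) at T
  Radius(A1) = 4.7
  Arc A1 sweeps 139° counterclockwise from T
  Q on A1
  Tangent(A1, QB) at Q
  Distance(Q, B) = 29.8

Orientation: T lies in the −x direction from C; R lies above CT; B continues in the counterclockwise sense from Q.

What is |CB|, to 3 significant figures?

61.5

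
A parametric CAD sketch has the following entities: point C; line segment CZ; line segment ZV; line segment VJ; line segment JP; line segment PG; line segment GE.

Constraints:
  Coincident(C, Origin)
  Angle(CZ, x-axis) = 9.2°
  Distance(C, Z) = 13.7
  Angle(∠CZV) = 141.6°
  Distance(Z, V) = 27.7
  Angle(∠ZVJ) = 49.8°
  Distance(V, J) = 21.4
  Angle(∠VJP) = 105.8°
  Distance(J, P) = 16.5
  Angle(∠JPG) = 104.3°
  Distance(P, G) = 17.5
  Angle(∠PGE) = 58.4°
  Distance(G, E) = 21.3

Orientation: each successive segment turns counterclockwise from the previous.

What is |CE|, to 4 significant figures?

28.64

C is at the origin; CZ runs at 9.2° with length 13.7, so Z = (13.52, 2.190). ∠CZV = 141.6° gives ZV at 47.60° from the x-axis; with |ZV| = 27.7, V = (32.20, 22.65). ∠ZVJ = 49.8° gives VJ at 177.8° from the x-axis; with |VJ| = 21.4, J = (10.82, 23.47). ∠VJP = 105.8° gives JP at -108.0° from the x-axis; with |JP| = 16.5, P = (5.719, 7.775). ∠JPG = 104.3° gives PG at -32.30° from the x-axis; with |PG| = 17.5, G = (20.51, -1.577). ∠PGE = 58.4° gives GE at 89.30° from the x-axis; with |GE| = 21.3, E = (20.77, 19.72). Then |CE| = |E − C| = 28.64.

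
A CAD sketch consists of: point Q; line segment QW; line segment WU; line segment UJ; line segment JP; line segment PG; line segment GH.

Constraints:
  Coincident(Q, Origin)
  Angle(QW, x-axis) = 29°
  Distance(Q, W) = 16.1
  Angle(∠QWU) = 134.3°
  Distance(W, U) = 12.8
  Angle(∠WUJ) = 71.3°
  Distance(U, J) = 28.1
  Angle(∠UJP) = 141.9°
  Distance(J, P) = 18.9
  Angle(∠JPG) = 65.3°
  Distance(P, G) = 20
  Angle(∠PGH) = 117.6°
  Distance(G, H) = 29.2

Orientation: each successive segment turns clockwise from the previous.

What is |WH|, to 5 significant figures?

8.6131

Q is at the origin; QW runs at 29.0° with length 16.1, so W = (14.081, 7.8054). ∠QWU = 134.3° gives WU at -16.700° from the x-axis; with |WU| = 12.8, U = (26.342, 4.1272). ∠WUJ = 71.3° gives UJ at -125.40° from the x-axis; with |UJ| = 28.1, J = (10.064, -18.778). ∠UJP = 141.9° gives JP at -163.50° from the x-axis; with |JP| = 18.9, P = (-8.0580, -24.146). ∠JPG = 65.3° gives PG at 81.800° from the x-axis; with |PG| = 20.0, G = (-5.2054, -4.3502). ∠PGH = 117.6° gives GH at 19.400° from the x-axis; with |GH| = 29.2, H = (22.337, 5.3489). Then |WH| = |H − W| = 8.6131.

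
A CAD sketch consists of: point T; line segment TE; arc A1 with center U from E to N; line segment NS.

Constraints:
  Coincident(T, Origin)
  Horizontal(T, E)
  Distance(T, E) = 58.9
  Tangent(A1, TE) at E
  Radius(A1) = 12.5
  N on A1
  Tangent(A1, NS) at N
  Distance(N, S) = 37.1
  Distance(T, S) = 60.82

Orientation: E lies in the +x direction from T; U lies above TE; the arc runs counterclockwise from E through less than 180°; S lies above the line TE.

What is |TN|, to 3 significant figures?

70.6

T is at the origin; TE is horizontal with |TE| = 58.9 and E on the +x side, so E = (58.9, 0.00). Since A1 is tangent to TE there, UE ⟂ TE, so U = E + (0, 12.5) = (58.9, 12.5). Since UN ⟂ NS (tangency), |US| = √(12.5² + 37.1²) = 39.1 regardless of where N sits on A1. So S lies on both circle(T, 60.82) and circle(U, 39.1); the above-TE intersection is S = (39.3, 46.4). N is the foot of the tangent from S: N = (67.2, 21.9).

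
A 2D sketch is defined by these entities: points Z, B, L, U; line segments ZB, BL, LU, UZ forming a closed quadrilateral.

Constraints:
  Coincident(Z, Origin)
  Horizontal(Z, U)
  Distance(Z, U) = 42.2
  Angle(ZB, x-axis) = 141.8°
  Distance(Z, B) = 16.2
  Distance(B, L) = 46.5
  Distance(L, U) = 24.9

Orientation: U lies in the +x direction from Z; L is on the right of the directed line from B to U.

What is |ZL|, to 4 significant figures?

30.31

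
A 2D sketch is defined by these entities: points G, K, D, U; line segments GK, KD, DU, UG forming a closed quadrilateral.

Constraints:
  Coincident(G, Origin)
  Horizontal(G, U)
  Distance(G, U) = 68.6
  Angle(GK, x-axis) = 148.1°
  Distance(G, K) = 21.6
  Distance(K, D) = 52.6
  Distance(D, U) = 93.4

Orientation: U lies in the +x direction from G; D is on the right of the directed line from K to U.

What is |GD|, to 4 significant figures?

43.84

G is at the origin; GU is horizontal with |GU| = 68.6 and U in +x, so U = (68.6, 0). GK runs at 148.1° with |GK| = 21.6, so K = (-18.34, 11.41). D is determined by |KD| = 52.6 and |DU| = 93.4 together: it lies at the intersection of circle(K, 52.6) and circle(U, 93.4). With |KU| = 87.68, the foot of the radical line on KU is 9.874 from K and the perpendicular offset is √(52.6² − 9.874²) = 51.66. Taking the right-of-KU solution: D = (-15.27, -41.10).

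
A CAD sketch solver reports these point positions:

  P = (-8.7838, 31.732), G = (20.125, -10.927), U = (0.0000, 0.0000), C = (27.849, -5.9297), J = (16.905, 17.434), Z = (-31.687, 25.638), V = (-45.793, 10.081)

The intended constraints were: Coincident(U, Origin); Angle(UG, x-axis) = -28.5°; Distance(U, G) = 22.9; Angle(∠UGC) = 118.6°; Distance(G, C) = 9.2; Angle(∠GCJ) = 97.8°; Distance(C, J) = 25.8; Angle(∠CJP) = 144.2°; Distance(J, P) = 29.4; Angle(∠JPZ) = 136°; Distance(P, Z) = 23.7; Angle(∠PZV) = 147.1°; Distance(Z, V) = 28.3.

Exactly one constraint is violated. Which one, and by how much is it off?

Distance(Z, V) = 28.3 — off by 7.30.

U = (0.00, 0.00) ✓; UG at -28.50° ✓; |UG| = 22.90 ✓; ∠UGC = 118.6° ✓; |GC| = 9.200 ✓; ∠GCJ = 97.80° ✓; |CJ| = 25.80 ✓; ∠CJP = 144.2° ✓; |JP| = 29.40 ✓; ∠JPZ = 136.0° ✓; |PZ| = 23.70 ✓; ∠PZV = 147.1° ✓; |ZV| = 21.00 ✗.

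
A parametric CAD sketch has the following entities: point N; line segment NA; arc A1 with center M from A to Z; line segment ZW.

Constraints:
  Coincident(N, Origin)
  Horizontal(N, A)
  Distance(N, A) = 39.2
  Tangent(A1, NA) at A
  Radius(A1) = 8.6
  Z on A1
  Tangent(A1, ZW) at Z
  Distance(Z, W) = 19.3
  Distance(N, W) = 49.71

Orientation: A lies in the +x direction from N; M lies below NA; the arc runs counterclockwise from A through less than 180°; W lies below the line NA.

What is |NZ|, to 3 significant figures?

33.8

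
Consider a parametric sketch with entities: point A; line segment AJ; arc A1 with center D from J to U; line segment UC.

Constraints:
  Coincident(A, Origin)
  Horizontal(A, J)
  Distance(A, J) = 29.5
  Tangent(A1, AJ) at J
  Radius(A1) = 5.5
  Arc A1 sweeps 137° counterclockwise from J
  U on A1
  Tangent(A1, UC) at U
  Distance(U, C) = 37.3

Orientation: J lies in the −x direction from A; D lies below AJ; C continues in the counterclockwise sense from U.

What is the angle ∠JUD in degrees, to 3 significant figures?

21.5°

A is at the origin; AJ is horizontal with |AJ| = 29.5 and J on the −x side, so J = (-29.5, 0.00). A1 meets AJ tangentially, so DJ is at right angles to AJ, so D = J + (0, -5.5) = (-29.5, -5.50). On A1, J sits at bearing 90° from D; a 137° counterclockwise sweep puts U at bearing 227°, so U = D + 5.5·(cos 227°, sin 227°) = (-33.3, -9.52). Then cos ∠JUD = UJ·UD / (|UJ||UD|), giving 21.5°.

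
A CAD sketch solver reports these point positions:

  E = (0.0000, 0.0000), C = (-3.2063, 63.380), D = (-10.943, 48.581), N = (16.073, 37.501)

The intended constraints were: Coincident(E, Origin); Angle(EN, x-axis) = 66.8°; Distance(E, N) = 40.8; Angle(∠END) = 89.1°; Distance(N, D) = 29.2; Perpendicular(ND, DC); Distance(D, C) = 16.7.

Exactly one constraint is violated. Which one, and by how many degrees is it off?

Perpendicular(ND, DC) — off by 5.30°.

E = (0.00, 0.00) ✓; EN at 66.80° ✓; |EN| = 40.80 ✓; ∠END = 89.10° ✓; |ND| = 29.20 ✓; ∠(ND, DC) = 95.30° ✗; |DC| = 16.70 ✓.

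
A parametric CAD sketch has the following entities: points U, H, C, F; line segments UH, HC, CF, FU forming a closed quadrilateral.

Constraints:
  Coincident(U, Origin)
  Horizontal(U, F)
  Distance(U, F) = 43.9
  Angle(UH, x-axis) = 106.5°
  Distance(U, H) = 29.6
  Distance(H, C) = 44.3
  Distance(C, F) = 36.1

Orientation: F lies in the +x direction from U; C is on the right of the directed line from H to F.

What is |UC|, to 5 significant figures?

15.510

Checks: U = (0.00, 0.00) ✓; |HC| = 44.30 ✓; |CF| = 36.10 ✓.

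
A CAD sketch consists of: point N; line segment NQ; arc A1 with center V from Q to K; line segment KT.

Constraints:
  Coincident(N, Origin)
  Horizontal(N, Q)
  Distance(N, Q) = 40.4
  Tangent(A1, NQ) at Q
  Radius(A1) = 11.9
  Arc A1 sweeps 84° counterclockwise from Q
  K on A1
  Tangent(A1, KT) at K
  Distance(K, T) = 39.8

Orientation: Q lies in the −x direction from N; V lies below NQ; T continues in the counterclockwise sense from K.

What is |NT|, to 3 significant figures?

75.5

N is at the origin; NQ is horizontal with |NQ| = 40.4 and Q on the −x side, so Q = (-40.4, 0.00). Since A1 is tangent to NQ there, VQ ⟂ NQ, so V = Q + (0, -11.9) = (-40.4, -11.9). On A1, Q sits at bearing 90° from V; an 84° counterclockwise sweep puts K at bearing 174°, so K = V + 11.9·(cos 174°, sin 174°) = (-52.2, -10.7). Since A1 is tangent to KT there, VK ⟂ KT, so KT runs along (−sin 174°, cos 174°); with |KT| = 39.8, T = (-56.4, -50.2). Then |NT| = |T − N| = 75.5.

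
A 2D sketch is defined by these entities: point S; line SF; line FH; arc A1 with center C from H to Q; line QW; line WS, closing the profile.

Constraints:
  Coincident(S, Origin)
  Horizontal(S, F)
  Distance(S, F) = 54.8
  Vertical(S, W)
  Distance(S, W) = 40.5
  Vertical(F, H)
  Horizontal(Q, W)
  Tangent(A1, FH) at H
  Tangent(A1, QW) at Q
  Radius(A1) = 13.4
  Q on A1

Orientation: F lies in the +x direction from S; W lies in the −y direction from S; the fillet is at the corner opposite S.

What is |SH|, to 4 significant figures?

61.13

S is at the origin; SF is horizontal with |SF| = 54.8 and F on the +x side, so F = (54.80, 0.000). S and W share the same x with |SW| = 40.5 and W on the −y side, so W = (0.000, -40.50). The virtual corner opposite S is at (54.80, -40.50). Tangency of A1 to FH means the radius CH is perpendicular to FH and A1 meets QW tangentially, so CQ is at right angles to QW, with radius 13.4, so the center C sits 13.4 in from both sides at C = (41.40, -27.10). That places the tangent points at H = (54.80, -27.10) on FH and Q = (41.40, -40.50) on QW. Then |SH| = |H − S| = 61.13.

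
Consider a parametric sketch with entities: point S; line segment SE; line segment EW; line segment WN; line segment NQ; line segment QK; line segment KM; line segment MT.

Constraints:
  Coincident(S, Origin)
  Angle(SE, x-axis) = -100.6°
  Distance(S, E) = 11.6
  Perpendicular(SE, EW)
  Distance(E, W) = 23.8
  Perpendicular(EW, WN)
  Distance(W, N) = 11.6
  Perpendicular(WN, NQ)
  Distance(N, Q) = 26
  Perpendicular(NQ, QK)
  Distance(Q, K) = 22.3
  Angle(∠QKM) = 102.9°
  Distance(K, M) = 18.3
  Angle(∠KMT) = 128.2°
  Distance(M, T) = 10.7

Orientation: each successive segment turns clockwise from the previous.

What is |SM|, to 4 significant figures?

30.67

S is at the origin; SE runs at -100.6° with length 11.6, so E = (-2.134, -11.40). SE ⟂ EW, so EW runs at 169.4°; with |EW| = 23.8, W = (-25.53, -7.024). The perpendicularity gives WN at right angles to EW, so WN runs at 79.40°; with |WN| = 11.6, N = (-23.39, 4.378). WN ⟂ NQ, so NQ runs at -10.60°; with |NQ| = 26.0, Q = (2.162, -0.4047). NQ is perpendicular to QK, so QK runs at -100.6°; with |QK| = 22.3, K = (-1.940, -22.32). ∠QKM = 102.9° gives KM at -177.7° from the x-axis; with |KM| = 18.3, M = (-20.22, -23.06). Then |SM| = |M − S| = 30.67.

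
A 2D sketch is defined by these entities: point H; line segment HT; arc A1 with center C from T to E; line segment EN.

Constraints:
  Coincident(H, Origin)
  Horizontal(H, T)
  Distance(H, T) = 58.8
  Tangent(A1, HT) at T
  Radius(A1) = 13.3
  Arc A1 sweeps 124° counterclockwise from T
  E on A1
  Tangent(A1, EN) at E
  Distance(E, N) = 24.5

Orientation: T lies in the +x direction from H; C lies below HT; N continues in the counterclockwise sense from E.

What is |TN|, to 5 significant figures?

41.136

H is at the origin; H and T share the same y with |HT| = 58.8 and T on the +x side, so T = (58.800, 0.0000). Since A1 is tangent to HT there, CT ⟂ HT, so C = T + (0, -13.3) = (58.800, -13.300). On A1, T sits at bearing 90° from C; a 124° counterclockwise sweep puts E at bearing 214°, so E = C + 13.3·(cos 214°, sin 214°) = (47.774, -20.737). Since A1 is tangent to EN there, CE ⟂ EN, so EN runs along (−sin 214°, cos 214°); with |EN| = 24.5, N = (61.474, -41.049). Then |TN| = |N − T| = 41.136.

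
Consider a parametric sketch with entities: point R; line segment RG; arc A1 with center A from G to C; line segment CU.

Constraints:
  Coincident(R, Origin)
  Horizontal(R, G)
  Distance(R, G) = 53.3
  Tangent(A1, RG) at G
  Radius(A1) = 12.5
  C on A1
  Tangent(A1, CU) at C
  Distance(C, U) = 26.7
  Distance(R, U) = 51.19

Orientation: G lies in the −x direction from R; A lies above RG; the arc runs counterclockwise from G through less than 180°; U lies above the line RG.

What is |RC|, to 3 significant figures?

42.3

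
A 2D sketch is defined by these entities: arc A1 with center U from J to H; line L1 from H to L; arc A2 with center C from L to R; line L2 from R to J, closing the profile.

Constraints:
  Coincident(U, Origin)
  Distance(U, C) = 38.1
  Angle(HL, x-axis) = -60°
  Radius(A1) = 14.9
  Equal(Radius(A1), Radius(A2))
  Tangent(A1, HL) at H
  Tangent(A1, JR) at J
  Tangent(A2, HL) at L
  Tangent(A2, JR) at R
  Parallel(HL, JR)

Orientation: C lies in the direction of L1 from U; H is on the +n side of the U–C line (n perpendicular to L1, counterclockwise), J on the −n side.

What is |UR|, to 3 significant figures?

40.9

Tangency of A1 to both parallel lines with radius 14.9 puts H and J at U ± 14.9·n: H = (12.9, 7.45), J = (-12.9, -7.45). Equal radii place L and R the same way about C: L = C + 14.9·n = (32.0, -25.5), R = C − 14.9·n = (6.15, -40.4). Then |UR| = |R − U| = 40.9.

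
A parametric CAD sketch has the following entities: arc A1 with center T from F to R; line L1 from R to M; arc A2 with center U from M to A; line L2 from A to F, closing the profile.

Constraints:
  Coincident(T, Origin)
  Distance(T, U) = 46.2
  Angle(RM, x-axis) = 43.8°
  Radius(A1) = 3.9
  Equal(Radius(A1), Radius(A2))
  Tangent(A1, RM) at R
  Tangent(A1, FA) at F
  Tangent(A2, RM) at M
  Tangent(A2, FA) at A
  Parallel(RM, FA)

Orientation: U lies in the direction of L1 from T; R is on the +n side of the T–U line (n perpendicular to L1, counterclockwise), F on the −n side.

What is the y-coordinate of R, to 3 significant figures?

2.81

The slot axis is L1's direction at 43.8°, so u = (cos 43.8°, sin 43.8°) = (0.722, 0.692) and n = (−sin 43.8°, cos 43.8°) = (-0.692, 0.722). T is at the origin and U lies 46.2 along u from T, so U = 46.2·u = (33.3, 32.0). Tangency of A1 to both parallel lines with radius 3.9 puts R and F at T ± 3.9·n: R = (-2.70, 2.81), F = (2.70, -2.81). So R.y = 2.81.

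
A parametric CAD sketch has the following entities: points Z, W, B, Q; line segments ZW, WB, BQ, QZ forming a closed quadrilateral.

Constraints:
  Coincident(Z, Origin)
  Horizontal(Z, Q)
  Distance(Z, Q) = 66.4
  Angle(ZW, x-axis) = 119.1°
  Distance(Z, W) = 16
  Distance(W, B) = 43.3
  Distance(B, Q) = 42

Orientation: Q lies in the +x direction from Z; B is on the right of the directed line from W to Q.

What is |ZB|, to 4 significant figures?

29.24

Checks: |WB| = 43.30 ✓; |BQ| = 42.00 ✓.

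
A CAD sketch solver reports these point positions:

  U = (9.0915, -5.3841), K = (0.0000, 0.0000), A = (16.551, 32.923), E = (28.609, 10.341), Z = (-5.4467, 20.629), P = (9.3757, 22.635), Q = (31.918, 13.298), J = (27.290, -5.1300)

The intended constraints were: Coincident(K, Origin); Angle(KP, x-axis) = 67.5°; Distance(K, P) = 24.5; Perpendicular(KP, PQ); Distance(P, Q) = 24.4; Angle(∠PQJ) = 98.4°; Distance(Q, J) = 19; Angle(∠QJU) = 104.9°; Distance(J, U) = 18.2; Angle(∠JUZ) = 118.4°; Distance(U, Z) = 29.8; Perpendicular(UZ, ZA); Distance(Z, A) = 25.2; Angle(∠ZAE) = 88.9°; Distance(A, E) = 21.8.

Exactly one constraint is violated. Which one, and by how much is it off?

Distance(A, E) = 21.8 — off by 3.80.

K = (0.00, 0.00) ✓; KP at 67.50° ✓; |KP| = 24.50 ✓; ∠(KP, PQ) = 90.00° ✓; |PQ| = 24.40 ✓; ∠PQJ = 98.40° ✓; |QJ| = 19.00 ✓; ∠QJU = 104.9° ✓; |JU| = 18.20 ✓; ∠JUZ = 118.4° ✓; |UZ| = 29.80 ✓; ∠(UZ, ZA) = 90.00° ✓; |ZA| = 25.20 ✓; ∠ZAE = 88.90° ✓; |AE| = 25.60 ✗.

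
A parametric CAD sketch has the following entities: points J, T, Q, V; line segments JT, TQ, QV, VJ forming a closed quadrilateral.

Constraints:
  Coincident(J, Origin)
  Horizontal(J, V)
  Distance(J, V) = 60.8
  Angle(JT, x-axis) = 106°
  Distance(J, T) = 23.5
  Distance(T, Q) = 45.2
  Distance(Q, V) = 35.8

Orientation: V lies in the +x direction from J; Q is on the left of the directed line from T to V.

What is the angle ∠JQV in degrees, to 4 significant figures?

92.69°

J is at the origin; J and V share the same y with |JV| = 60.8 and V in +x, so V = (60.8, 0). JT runs at 106.0° with |JT| = 23.5, so T = (-6.477, 22.59). Q is determined by |TQ| = 45.2 and |QV| = 35.8 together: it lies at the intersection of circle(T, 45.2) and circle(V, 35.8). With |TV| = 70.97, the foot of the radical line on TV is 40.85 from T and the perpendicular offset is √(45.2² − 40.85²) = 19.35. Taking the left-of-TV solution: Q = (38.41, 27.93).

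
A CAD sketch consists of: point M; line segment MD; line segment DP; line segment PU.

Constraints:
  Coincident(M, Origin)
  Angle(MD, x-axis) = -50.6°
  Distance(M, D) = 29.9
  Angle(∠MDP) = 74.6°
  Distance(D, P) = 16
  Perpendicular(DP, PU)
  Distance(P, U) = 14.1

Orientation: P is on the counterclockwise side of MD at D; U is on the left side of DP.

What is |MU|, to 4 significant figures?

16.79

M is at the origin; MD runs at -50.6° with length 29.9, so D = 29.9·(cos -50.6°, sin -50.6°) = (18.98, -23.10). ∠MDP = 74.6°, so DP runs at -50.6° + (180° − 74.6°) = 54.80° from the x-axis; with |DP| = 16.0, P = D + 16.0·(cos 54.80°, sin 54.80°) = (28.20, -10.03). The perpendicularity gives PU at right angles to DP; with |PU| = 14.1 on the left of DP, U = P + 14.1·(-0.8171, 0.5764) = (16.68, -1.903). Then |MU| = |U − M| = 16.79.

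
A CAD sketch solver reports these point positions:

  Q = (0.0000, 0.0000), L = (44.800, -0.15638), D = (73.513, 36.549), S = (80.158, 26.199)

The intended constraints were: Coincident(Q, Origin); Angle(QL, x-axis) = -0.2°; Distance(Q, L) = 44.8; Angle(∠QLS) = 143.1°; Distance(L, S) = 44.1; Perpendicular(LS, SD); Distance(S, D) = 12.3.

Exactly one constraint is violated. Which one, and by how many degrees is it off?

Perpendicular(LS, SD) — off by 4.00°.

Q = (0.00, 0.00) ✓; QL at -0.2000° ✓; |QL| = 44.80 ✓; ∠QLS = 143.1° ✓; |LS| = 44.10 ✓; ∠(LS, SD) = 86.00° ✗; |SD| = 12.30 ✓.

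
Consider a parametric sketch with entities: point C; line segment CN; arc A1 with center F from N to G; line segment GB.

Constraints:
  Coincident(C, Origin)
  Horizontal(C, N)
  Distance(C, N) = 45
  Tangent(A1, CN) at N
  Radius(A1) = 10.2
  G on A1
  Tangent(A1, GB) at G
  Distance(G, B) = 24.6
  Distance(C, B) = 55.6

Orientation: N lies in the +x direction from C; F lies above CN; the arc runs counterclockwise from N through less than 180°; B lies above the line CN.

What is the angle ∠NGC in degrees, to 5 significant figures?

43.934°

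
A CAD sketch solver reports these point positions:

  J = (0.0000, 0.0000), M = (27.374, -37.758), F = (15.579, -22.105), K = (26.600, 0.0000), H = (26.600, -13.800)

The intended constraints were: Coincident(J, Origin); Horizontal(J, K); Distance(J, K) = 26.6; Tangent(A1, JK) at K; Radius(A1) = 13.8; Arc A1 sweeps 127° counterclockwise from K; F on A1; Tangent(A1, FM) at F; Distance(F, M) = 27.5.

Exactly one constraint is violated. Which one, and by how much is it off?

Distance(F, M) = 27.5 — off by 7.90.

J = (0.00, 0.00) ✓; J.y = 0.00, K.y = 0.00 ✓; |JK| = 26.60 ✓; ∠(HK, KJ) = 90.00° ✓; |HK| = 13.80 ✓; bearing(H→F) − bearing(H→K) = 127.0° ✓; |HF| = 13.80 ✓; ∠(HF, FM) = 90.00° ✓; |FM| = 19.60 ✗.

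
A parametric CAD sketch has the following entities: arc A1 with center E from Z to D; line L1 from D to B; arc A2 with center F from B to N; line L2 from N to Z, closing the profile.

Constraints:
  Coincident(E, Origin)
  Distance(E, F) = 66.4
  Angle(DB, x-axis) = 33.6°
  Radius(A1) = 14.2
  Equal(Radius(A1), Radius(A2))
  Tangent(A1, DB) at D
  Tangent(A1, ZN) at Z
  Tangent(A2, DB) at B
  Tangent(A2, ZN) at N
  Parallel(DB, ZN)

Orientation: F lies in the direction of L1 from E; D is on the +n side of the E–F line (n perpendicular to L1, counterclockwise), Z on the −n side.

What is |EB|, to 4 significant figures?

67.90

Tangency of A1 to both parallel lines with radius 14.2 puts D and Z at E ± 14.2·n: D = (-7.858, 11.83), Z = (7.858, -11.83). Equal radii place B and N the same way about F: B = F + 14.2·n = (47.45, 48.57), N = F − 14.2·n = (63.16, 24.92). Then |EB| = |B − E| = 67.90.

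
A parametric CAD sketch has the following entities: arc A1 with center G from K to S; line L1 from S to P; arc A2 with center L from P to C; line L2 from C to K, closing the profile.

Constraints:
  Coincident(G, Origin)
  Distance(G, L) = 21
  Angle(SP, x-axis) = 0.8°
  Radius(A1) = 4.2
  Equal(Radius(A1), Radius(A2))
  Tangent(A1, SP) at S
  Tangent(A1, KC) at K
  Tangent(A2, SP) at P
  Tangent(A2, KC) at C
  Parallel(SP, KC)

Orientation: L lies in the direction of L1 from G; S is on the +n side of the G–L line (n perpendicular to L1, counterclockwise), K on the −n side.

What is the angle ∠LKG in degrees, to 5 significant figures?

78.690°

The slot axis is L1's direction at 0.8°, so u = (cos 0.8°, sin 0.8°) = (0.99990, 0.013962) and n = (−sin 0.8°, cos 0.8°) = (-0.013962, 0.99990). G is at the origin and L lies 21.0 along u from G, so L = 21.0·u = (20.998, 0.29321). Tangency of A1 to both parallel lines with radius 4.2 puts S and K at G ± 4.2·n: S = (-0.058641, 4.1996), K = (0.058641, -4.1996). Then cos ∠LKG = KL·KG / (|KL||KG|), giving 78.690°.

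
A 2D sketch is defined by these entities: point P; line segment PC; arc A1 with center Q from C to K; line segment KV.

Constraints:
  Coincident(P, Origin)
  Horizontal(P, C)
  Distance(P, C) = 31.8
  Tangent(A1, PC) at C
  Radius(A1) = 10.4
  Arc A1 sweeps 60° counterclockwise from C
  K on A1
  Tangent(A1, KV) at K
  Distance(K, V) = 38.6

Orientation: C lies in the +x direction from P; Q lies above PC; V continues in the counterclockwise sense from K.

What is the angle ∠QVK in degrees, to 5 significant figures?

15.079°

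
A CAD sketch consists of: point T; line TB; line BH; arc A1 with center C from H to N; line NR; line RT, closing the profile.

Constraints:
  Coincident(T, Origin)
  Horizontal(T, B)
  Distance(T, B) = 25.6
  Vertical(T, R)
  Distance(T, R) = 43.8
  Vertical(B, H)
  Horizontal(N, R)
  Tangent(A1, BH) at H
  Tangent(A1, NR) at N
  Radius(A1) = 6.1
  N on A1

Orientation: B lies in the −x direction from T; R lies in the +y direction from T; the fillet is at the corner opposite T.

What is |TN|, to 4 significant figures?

47.94

T is at the origin; T and B share the same y with |TB| = 25.6 and B on the −x side, so B = (-25.60, 0.000). T and R share the same x with |TR| = 43.8 and R on the +y side, so R = (0.000, 43.80). The virtual corner opposite T is at (-25.60, 43.80). The tangent condition forces CH to be normal to BH and tangency of A1 to NR means the radius CN is perpendicular to NR, with radius 6.1, so the center C sits 6.1 in from both sides at C = (-19.50, 37.70). That places the tangent points at H = (-25.60, 37.70) on BH and N = (-19.50, 43.80) on NR. Then |TN| = |N − T| = 47.94.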